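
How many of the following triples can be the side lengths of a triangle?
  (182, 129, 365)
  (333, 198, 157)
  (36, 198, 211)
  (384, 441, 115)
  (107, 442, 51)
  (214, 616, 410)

(129,182,365): 129+182 ≤ 365 → not valid
(157,198,333): 157+198 > 333 → valid
(36,198,211): 36+198 > 211 → valid
(115,384,441): 115+384 > 441 → valid
(51,107,442): 51+107 ≤ 442 → not valid
(214,410,616): 214+410 > 616 → valid
4 of the 6 triples form a triangle.

4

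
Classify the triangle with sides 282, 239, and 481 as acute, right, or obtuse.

Compare the square of the longest side to the sum of squares of the other two: 239² + 282² = 136645 < 231361 = 481².

obtuse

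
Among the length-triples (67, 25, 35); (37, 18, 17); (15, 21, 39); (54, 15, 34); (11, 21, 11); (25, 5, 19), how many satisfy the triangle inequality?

(25,35,67): 25+35 ≤ 67 → not valid
(17,18,37): 17+18 ≤ 37 → not valid
(15,21,39): 15+21 ≤ 39 → not valid
(15,34,54): 15+34 ≤ 54 → not valid
(11,11,21): 11+11 > 21 → valid
(5,19,25): 5+19 ≤ 25 → not valid
1 of the 6 triples forms a triangle.

1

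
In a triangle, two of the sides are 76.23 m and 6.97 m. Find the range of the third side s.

By the triangle inequality, s must be less than 76.23 + 6.97 = 83.20 and greater than |76.23 − 6.97| = 69.26.

69.26 < s < 83.20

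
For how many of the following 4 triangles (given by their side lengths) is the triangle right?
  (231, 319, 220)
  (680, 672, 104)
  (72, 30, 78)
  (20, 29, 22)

3

(231,319,220): 220²+231² = 101761 = 319² → right
(680,672,104): 104²+672² = 462400 = 680² → right
(72,30,78): 30²+72² = 6084 = 78² → right
(20,29,22): 20²+22² = 884 > 841 = 29² → acute
3 of the 4 are right.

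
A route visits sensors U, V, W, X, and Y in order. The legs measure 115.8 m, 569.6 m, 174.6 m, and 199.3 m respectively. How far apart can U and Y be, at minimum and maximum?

The maximum is all hops collinear in one direction: 115.8 + 569.6 + 174.6 + 199.3 = 1059.3.
The longest hop is 569.6; the others sum to 489.7. Folding the others back against it leaves at least 569.6 − 489.7 = 79.9.

79.9 ≤ UY ≤ 1059.3 m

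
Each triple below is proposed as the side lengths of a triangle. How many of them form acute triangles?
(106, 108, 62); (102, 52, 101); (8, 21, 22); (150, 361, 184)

3

(106,108,62): 62²+106² = 15080 > 11664 = 108² → acute
(102,52,101): 52²+101² = 12905 > 10404 = 102² → acute
(8,21,22): 8²+21² = 505 > 484 = 22² → acute
(150,361,184): 150+184 ≤ 361, not a triangle
3 of the 4 are acute.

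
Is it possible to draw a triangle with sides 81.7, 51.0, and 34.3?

The longest side is 81.7, and the other two sum to 85.3.
Since 85.3 > 81.7, the triangle inequality holds.

Yes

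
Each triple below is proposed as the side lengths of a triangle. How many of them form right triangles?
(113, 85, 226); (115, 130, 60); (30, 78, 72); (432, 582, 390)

2

(113,85,226): 85+113 ≤ 226, not a triangle
(115,130,60): 60²+115² = 16825 < 16900 = 130² → obtuse
(30,78,72): 30²+72² = 6084 = 78² → right
(432,582,390): 390²+432² = 338724 = 582² → right
2 of the 4 are right.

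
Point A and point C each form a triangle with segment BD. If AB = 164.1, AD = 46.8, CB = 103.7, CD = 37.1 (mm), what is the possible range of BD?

117.3 < BD < 140.8

From triangle ABD: |164.1 − 46.8| < BD < 164.1 + 46.8, i.e. 117.3 < BD < 210.9.
From triangle CBD: 66.6 < BD < 140.8.
Both must hold, so BD lies in the intersection.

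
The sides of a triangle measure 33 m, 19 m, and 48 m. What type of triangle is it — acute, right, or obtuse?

obtuse

Compare the square of the longest side to the sum of squares of the other two: 19² + 33² = 1450 < 2304 = 48².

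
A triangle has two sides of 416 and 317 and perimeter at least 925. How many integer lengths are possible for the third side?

Triangle inequality: 99 < x < 733. Perimeter ≥ 925 gives x ≥ 925 − 416 − 317 = 192.
So 192 ≤ x < 733; integers 192 through 732: 541 values.

541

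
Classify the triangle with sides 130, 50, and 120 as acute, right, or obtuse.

right

Compare the square of the longest side to the sum of squares of the other two: 50² + 120² = 16900 = 130².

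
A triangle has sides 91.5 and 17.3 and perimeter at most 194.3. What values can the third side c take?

74.2 < c ≤ 85.5

Triangle inequality alone gives 74.2 < c < 108.8.
The perimeter condition gives c ≤ 194.3 − 91.5 − 17.3 = 85.5.
Intersecting the two: 74.2 < c ≤ 85.5.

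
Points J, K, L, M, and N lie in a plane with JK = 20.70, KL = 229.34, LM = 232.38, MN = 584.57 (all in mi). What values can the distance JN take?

102.15 ≤ JN ≤ 1066.99 mi

The maximum is all hops collinear in one direction: 20.70 + 229.34 + 232.38 + 584.57 = 1066.99.
The longest hop is 584.57; the others sum to 482.42. Folding the others back against it leaves at least 584.57 − 482.42 = 102.15.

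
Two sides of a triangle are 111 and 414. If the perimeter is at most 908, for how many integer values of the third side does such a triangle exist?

Triangle inequality: 303 < x < 525. Perimeter ≤ 908 gives x ≤ 908 − 111 − 414 = 383.
So 303 < x ≤ 383; integers 304 through 383: 80 values.

80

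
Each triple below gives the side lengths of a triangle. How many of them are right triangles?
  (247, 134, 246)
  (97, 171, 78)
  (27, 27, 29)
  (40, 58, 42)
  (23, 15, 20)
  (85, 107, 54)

1

(247,134,246): 134²+246² = 78472 > 61009 = 247² → acute
(97,171,78): 78²+97² = 15493 < 29241 = 171² → obtuse
(27,27,29): 27²+27² = 1458 > 841 = 29² → acute
(40,58,42): 40²+42² = 3364 = 58² → right
(23,15,20): 15²+20² = 625 > 529 = 23² → acute
(85,107,54): 54²+85² = 10141 < 11449 = 107² → obtuse
1 of the 6 is right.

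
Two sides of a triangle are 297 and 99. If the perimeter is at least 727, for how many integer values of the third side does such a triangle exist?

Triangle inequality: 198 < x < 396. Perimeter ≥ 727 gives x ≥ 727 − 297 − 99 = 331.
So 331 ≤ x < 396; integers 331 through 395: 65 values.

65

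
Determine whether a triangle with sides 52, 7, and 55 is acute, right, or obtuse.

obtuse

Compare the square of the longest side to the sum of squares of the other two: 7² + 52² = 2753 < 3025 = 55².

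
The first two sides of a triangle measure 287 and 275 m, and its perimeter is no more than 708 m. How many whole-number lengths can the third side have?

Triangle inequality: 12 < x < 562. Perimeter ≤ 708 gives x ≤ 708 − 287 − 275 = 146.
So 12 < x ≤ 146; integers 13 through 146: 134 values.

134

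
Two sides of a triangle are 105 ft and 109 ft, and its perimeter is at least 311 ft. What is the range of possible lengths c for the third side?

Triangle inequality alone gives 4 < c < 214.
The perimeter condition gives c ≥ 311 − 105 − 109 = 97.
Intersecting the two: 97 ≤ c < 214.

97 ≤ c < 214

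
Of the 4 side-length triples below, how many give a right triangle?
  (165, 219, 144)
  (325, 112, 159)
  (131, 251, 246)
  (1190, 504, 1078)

(165,219,144): 144²+165² = 47961 = 219² → right
(325,112,159): 112+159 ≤ 325, not a triangle
(131,251,246): 131²+246² = 77677 > 63001 = 251² → acute
(1190,504,1078): 504²+1078² = 1416100 = 1190² → right
2 of the 4 are right.

2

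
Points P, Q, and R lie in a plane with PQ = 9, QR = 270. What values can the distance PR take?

By the triangle inequality, |9 − 270| ≤ PR ≤ 9 + 270.

261 ≤ PR ≤ 279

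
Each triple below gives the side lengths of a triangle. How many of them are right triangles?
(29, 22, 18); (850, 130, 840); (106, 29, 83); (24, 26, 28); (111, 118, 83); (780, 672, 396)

(29,22,18): 18²+22² = 808 < 841 = 29² → obtuse
(850,130,840): 130²+840² = 722500 = 850² → right
(106,29,83): 29²+83² = 7730 < 11236 = 106² → obtuse
(24,26,28): 24²+26² = 1252 > 784 = 28² → acute
(111,118,83): 83²+111² = 19210 > 13924 = 118² → acute
(780,672,396): 396²+672² = 608400 = 780² → right
2 of the 6 are right.

2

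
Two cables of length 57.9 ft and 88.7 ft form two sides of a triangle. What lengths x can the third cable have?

By the triangle inequality, x must be less than 57.9 + 88.7 = 146.6 and greater than |57.9 − 88.7| = 30.8.

30.8 < x < 146.6 (ft)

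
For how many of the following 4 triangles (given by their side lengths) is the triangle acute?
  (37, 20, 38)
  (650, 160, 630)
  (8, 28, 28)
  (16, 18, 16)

(37,20,38): 20²+37² = 1769 > 1444 = 38² → acute
(650,160,630): 160²+630² = 422500 = 650² → right
(8,28,28): 8²+28² = 848 > 784 = 28² → acute
(16,18,16): 16²+16² = 512 > 324 = 18² → acute
3 of the 4 are acute.

3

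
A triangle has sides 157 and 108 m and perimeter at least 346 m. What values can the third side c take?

81 ≤ c < 265

Triangle inequality alone gives 49 < c < 265.
The perimeter condition gives c ≥ 346 − 157 − 108 = 81.
Intersecting the two: 81 ≤ c < 265.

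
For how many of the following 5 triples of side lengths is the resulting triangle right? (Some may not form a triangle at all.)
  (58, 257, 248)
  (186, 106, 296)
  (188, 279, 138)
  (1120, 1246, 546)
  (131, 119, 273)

(58,257,248): 58²+248² = 64868 < 66049 = 257² → obtuse
(186,106,296): 106+186 ≤ 296, not a triangle
(188,279,138): 138²+188² = 54388 < 77841 = 279² → obtuse
(1120,1246,546): 546²+1120² = 1552516 = 1246² → right
(131,119,273): 119+131 ≤ 273, not a triangle
1 of the 5 is right.

1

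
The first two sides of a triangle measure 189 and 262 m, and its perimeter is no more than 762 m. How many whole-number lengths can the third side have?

Triangle inequality: 73 < x < 451. Perimeter ≤ 762 gives x ≤ 762 − 189 − 262 = 311.
So 73 < x ≤ 311; integers 74 through 311: 238 values.

238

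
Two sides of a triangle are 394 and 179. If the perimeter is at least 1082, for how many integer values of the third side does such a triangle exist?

64

Triangle inequality: 215 < x < 573. Perimeter ≥ 1082 gives x ≥ 1082 − 394 − 179 = 509.
So 509 ≤ x < 573; integers 509 through 572: 64 values.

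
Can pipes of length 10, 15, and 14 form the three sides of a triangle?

The longest side is 15, and the other two sum to 24.
Since 24 > 15, the triangle inequality holds.

Yes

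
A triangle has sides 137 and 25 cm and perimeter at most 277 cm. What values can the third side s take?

112 < s ≤ 115

Triangle inequality alone gives 112 < s < 162.
The perimeter condition gives s ≤ 277 − 137 − 25 = 115.
Intersecting the two: 112 < s ≤ 115.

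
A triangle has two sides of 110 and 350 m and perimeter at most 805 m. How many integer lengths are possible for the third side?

Triangle inequality: 240 < x < 460. Perimeter ≤ 805 gives x ≤ 805 − 110 − 350 = 345.
So 240 < x ≤ 345; integers 241 through 345: 105 values.

105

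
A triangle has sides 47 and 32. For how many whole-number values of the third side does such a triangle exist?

The third side lies in the open interval (15, 79).
Integers from 16 to 78 inclusive: 78 − 16 + 1 = 63.

63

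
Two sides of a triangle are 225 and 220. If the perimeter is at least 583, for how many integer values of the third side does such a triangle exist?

307

Triangle inequality: 5 < x < 445. Perimeter ≥ 583 gives x ≥ 583 − 225 − 220 = 138.
So 138 ≤ x < 445; integers 138 through 444: 307 values.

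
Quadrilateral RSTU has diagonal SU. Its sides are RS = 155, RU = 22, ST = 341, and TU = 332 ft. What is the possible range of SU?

From triangle RSU: |155 − 22| < SU < 155 + 22, i.e. 133 < SU < 177.
From triangle TSU: 9 < SU < 673.
Both must hold, so SU lies in the intersection.

133 < SU < 177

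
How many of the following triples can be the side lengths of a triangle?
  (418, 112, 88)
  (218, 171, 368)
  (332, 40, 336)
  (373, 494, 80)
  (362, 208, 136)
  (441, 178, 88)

2

(88,112,418): 88+112 ≤ 418 → not valid
(171,218,368): 171+218 > 368 → valid
(40,332,336): 40+332 > 336 → valid
(80,373,494): 80+373 ≤ 494 → not valid
(136,208,362): 136+208 ≤ 362 → not valid
(88,178,441): 88+178 ≤ 441 → not valid
2 of the 6 triples form a triangle.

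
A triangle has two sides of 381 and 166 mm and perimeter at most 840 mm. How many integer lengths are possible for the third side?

78

Triangle inequality: 215 < x < 547. Perimeter ≤ 840 gives x ≤ 840 − 381 − 166 = 293.
So 215 < x ≤ 293; integers 216 through 293: 78 values.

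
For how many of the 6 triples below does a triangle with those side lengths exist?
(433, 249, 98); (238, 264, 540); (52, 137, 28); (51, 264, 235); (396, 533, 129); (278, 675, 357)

(98,249,433): 98+249 ≤ 433 → not valid
(238,264,540): 238+264 ≤ 540 → not valid
(28,52,137): 28+52 ≤ 137 → not valid
(51,235,264): 51+235 > 264 → valid
(129,396,533): 129+396 ≤ 533 → not valid
(278,357,675): 278+357 ≤ 675 → not valid
1 of the 6 triples forms a triangle.

1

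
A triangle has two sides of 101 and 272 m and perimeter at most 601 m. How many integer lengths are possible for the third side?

57

Triangle inequality: 171 < x < 373. Perimeter ≤ 601 gives x ≤ 601 − 101 − 272 = 228.
So 171 < x ≤ 228; integers 172 through 228: 57 values.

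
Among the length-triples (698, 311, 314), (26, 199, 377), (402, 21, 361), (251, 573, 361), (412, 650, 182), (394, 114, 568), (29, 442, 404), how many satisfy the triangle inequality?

1

(311,314,698): 311+314 ≤ 698 → not valid
(26,199,377): 26+199 ≤ 377 → not valid
(21,361,402): 21+361 ≤ 402 → not valid
(251,361,573): 251+361 > 573 → valid
(182,412,650): 182+412 ≤ 650 → not valid
(114,394,568): 114+394 ≤ 568 → not valid
(29,404,442): 29+404 ≤ 442 → not valid
1 of the 7 triples forms a triangle.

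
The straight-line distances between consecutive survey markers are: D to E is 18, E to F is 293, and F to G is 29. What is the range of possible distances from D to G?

The maximum is all hops collinear in one direction: 18 + 293 + 29 = 340.
The longest hop is 293; the others sum to 47. Folding the others back against it leaves at least 293 − 47 = 246.

246 ≤ DG ≤ 340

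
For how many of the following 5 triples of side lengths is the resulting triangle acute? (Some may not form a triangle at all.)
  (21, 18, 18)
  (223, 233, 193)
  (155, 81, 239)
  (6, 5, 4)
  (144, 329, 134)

(21,18,18): 18²+18² = 648 > 441 = 21² → acute
(223,233,193): 193²+223² = 86978 > 54289 = 233² → acute
(155,81,239): 81+155 ≤ 239, not a triangle
(6,5,4): 4²+5² = 41 > 36 = 6² → acute
(144,329,134): 134+144 ≤ 329, not a triangle
3 of the 5 are acute.

3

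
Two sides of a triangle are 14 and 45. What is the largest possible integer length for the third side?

The third side must be strictly less than 14 + 45 = 59.
The largest integer below 59 is 58.

58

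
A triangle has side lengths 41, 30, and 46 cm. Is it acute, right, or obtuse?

acute

Compare the square of the longest side to the sum of squares of the other two: 30² + 41² = 2581 > 2116 = 46².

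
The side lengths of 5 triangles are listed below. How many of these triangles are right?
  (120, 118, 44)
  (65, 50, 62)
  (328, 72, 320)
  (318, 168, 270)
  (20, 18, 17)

2

(120,118,44): 44²+118² = 15860 > 14400 = 120² → acute
(65,50,62): 50²+62² = 6344 > 4225 = 65² → acute
(328,72,320): 72²+320² = 107584 = 328² → right
(318,168,270): 168²+270² = 101124 = 318² → right
(20,18,17): 17²+18² = 613 > 400 = 20² → acute
2 of the 5 are right.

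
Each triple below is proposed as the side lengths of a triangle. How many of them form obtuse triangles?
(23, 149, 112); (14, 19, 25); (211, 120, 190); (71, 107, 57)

2

(23,149,112): 23+112 ≤ 149, not a triangle
(14,19,25): 14²+19² = 557 < 625 = 25² → obtuse
(211,120,190): 120²+190² = 50500 > 44521 = 211² → acute
(71,107,57): 57²+71² = 8290 < 11449 = 107² → obtuse
2 of the 4 are obtuse.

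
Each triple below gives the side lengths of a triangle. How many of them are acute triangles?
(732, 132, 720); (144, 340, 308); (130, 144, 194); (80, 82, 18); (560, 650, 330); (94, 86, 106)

1

(732,132,720): 132²+720² = 535824 = 732² → right
(144,340,308): 144²+308² = 115600 = 340² → right
(130,144,194): 130²+144² = 37636 = 194² → right
(80,82,18): 18²+80² = 6724 = 82² → right
(560,650,330): 330²+560² = 422500 = 650² → right
(94,86,106): 86²+94² = 16232 > 11236 = 106² → acute
1 of the 6 is acute.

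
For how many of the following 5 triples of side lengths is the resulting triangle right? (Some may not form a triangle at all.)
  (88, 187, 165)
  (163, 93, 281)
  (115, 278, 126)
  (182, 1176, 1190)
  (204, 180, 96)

(88,187,165): 88²+165² = 34969 = 187² → right
(163,93,281): 93+163 ≤ 281, not a triangle
(115,278,126): 115+126 ≤ 278, not a triangle
(182,1176,1190): 182²+1176² = 1416100 = 1190² → right
(204,180,96): 96²+180² = 41616 = 204² → right
3 of the 5 are right.

3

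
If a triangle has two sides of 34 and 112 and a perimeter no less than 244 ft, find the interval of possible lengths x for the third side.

Triangle inequality alone gives 78 < x < 146.
The perimeter condition gives x ≥ 244 − 34 − 112 = 98.
Intersecting the two: 98 ≤ x < 146.

98 ≤ x < 146 ft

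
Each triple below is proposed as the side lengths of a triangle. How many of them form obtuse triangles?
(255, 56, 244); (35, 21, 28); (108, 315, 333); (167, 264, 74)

1

(255,56,244): 56²+244² = 62672 < 65025 = 255² → obtuse
(35,21,28): 21²+28² = 1225 = 35² → right
(108,315,333): 108²+315² = 110889 = 333² → right
(167,264,74): 74+167 ≤ 264, not a triangle
1 of the 4 is obtuse.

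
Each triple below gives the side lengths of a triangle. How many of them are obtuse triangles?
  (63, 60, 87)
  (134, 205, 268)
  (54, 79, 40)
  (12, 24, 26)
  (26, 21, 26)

2

(63,60,87): 60²+63² = 7569 = 87² → right
(134,205,268): 134²+205² = 59981 < 71824 = 268² → obtuse
(54,79,40): 40²+54² = 4516 < 6241 = 79² → obtuse
(12,24,26): 12²+24² = 720 > 676 = 26² → acute
(26,21,26): 21²+26² = 1117 > 676 = 26² → acute
2 of the 5 are obtuse.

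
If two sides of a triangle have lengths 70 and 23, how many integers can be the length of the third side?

45

The third side lies in the open interval (47, 93).
Integers from 48 to 92 inclusive: 92 − 48 + 1 = 45.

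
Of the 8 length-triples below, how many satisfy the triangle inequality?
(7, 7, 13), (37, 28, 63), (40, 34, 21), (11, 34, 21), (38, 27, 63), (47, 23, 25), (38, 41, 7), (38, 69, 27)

(7,7,13): 7+7 > 13 → valid
(28,37,63): 28+37 > 63 → valid
(21,34,40): 21+34 > 40 → valid
(11,21,34): 11+21 ≤ 34 → not valid
(27,38,63): 27+38 > 63 → valid
(23,25,47): 23+25 > 47 → valid
(7,38,41): 7+38 > 41 → valid
(27,38,69): 27+38 ≤ 69 → not valid
6 of the 8 triples form a triangle.

6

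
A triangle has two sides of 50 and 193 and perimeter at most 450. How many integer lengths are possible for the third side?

Triangle inequality: 143 < x < 243. Perimeter ≤ 450 gives x ≤ 450 − 50 − 193 = 207.
So 143 < x ≤ 207; integers 144 through 207: 64 values.

64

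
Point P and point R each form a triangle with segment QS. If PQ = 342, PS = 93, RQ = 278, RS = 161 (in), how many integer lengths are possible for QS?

From triangle PQS: 249 < QS < 435.
From triangle RQS: 117 < QS < 439.
Intersection: 249 < QS < 435, so integers 250 through 434: 185 values.

185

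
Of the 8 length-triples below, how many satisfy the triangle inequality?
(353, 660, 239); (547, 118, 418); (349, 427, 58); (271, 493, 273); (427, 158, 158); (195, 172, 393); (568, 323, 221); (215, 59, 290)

(239,353,660): 239+353 ≤ 660 → not valid
(118,418,547): 118+418 ≤ 547 → not valid
(58,349,427): 58+349 ≤ 427 → not valid
(271,273,493): 271+273 > 493 → valid
(158,158,427): 158+158 ≤ 427 → not valid
(172,195,393): 172+195 ≤ 393 → not valid
(221,323,568): 221+323 ≤ 568 → not valid
(59,215,290): 59+215 ≤ 290 → not valid
1 of the 8 triples forms a triangle.

1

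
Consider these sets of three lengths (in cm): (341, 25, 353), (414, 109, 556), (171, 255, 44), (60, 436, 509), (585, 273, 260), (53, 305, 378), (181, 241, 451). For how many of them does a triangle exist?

1

(25,341,353): 25+341 > 353 → valid
(109,414,556): 109+414 ≤ 556 → not valid
(44,171,255): 44+171 ≤ 255 → not valid
(60,436,509): 60+436 ≤ 509 → not valid
(260,273,585): 260+273 ≤ 585 → not valid
(53,305,378): 53+305 ≤ 378 → not valid
(181,241,451): 181+241 ≤ 451 → not valid
1 of the 7 triples forms a triangle.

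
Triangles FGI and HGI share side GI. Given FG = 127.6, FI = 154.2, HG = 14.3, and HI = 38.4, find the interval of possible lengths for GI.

From triangle FGI: |127.6 − 154.2| < GI < 127.6 + 154.2, i.e. 26.6 < GI < 281.8.
From triangle HGI: 24.1 < GI < 52.7.
Both must hold, so GI lies in the intersection.

26.6 < GI < 52.7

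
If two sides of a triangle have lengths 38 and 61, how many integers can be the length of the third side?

75

The third side lies in the open interval (23, 99).
Integers from 24 to 98 inclusive: 98 − 24 + 1 = 75.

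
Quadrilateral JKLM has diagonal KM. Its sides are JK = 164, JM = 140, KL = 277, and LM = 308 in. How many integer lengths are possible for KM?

From triangle JKM: 24 < KM < 304.
From triangle LKM: 31 < KM < 585.
Intersection: 31 < KM < 304, so integers 32 through 303: 272 values.

272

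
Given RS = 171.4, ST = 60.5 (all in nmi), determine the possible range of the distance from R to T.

By the triangle inequality, |171.4 − 60.5| ≤ RT ≤ 171.4 + 60.5.

110.9 ≤ RT ≤ 231.9 nmi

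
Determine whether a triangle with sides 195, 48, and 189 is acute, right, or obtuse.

right

Compare the square of the longest side to the sum of squares of the other two: 48² + 189² = 38025 = 195².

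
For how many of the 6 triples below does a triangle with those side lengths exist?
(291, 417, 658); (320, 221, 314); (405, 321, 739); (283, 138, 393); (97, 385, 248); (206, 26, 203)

4

(291,417,658): 291+417 > 658 → valid
(221,314,320): 221+314 > 320 → valid
(321,405,739): 321+405 ≤ 739 → not valid
(138,283,393): 138+283 > 393 → valid
(97,248,385): 97+248 ≤ 385 → not valid
(26,203,206): 26+203 > 206 → valid
4 of the 6 triples form a triangle.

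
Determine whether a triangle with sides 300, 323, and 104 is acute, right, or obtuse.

Compare the square of the longest side to the sum of squares of the other two: 104² + 300² = 100816 < 104329 = 323².

obtuse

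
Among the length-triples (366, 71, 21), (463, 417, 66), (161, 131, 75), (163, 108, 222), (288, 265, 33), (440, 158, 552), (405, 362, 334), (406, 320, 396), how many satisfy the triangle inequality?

7

(21,71,366): 21+71 ≤ 366 → not valid
(66,417,463): 66+417 > 463 → valid
(75,131,161): 75+131 > 161 → valid
(108,163,222): 108+163 > 222 → valid
(33,265,288): 33+265 > 288 → valid
(158,440,552): 158+440 > 552 → valid
(334,362,405): 334+362 > 405 → valid
(320,396,406): 320+396 > 406 → valid
7 of the 8 triples form a triangle.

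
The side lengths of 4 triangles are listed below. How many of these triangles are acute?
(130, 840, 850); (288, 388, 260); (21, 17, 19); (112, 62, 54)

1

(130,840,850): 130²+840² = 722500 = 850² → right
(288,388,260): 260²+288² = 150544 = 388² → right
(21,17,19): 17²+19² = 650 > 441 = 21² → acute
(112,62,54): 54²+62² = 6760 < 12544 = 112² → obtuse
1 of the 4 is acute.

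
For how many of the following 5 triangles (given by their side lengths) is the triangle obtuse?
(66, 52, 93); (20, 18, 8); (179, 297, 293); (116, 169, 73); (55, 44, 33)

(66,52,93): 52²+66² = 7060 < 8649 = 93² → obtuse
(20,18,8): 8²+18² = 388 < 400 = 20² → obtuse
(179,297,293): 179²+293² = 117890 > 88209 = 297² → acute
(116,169,73): 73²+116² = 18785 < 28561 = 169² → obtuse
(55,44,33): 33²+44² = 3025 = 55² → right
3 of the 5 are obtuse.

3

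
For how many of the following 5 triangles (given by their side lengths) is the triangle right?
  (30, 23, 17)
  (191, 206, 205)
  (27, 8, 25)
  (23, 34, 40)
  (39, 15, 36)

1

(30,23,17): 17²+23² = 818 < 900 = 30² → obtuse
(191,206,205): 191²+205² = 78506 > 42436 = 206² → acute
(27,8,25): 8²+25² = 689 < 729 = 27² → obtuse
(23,34,40): 23²+34² = 1685 > 1600 = 40² → acute
(39,15,36): 15²+36² = 1521 = 39² → right
1 of the 5 is right.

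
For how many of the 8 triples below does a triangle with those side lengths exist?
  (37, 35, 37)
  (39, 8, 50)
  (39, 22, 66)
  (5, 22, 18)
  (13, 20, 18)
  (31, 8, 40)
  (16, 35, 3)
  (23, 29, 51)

4

(35,37,37): 35+37 > 37 → valid
(8,39,50): 8+39 ≤ 50 → not valid
(22,39,66): 22+39 ≤ 66 → not valid
(5,18,22): 5+18 > 22 → valid
(13,18,20): 13+18 > 20 → valid
(8,31,40): 8+31 ≤ 40 → not valid
(3,16,35): 3+16 ≤ 35 → not valid
(23,29,51): 23+29 > 51 → valid
4 of the 8 triples form a triangle.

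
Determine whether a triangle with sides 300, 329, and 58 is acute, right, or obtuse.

Compare the square of the longest side to the sum of squares of the other two: 58² + 300² = 93364 < 108241 = 329².

obtuse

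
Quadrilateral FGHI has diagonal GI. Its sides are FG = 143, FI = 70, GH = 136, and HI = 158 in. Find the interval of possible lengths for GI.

From triangle FGI: |143 − 70| < GI < 143 + 70, i.e. 73 < GI < 213.
From triangle HGI: 22 < GI < 294.
Both must hold, so GI lies in the intersection.

73 < GI < 213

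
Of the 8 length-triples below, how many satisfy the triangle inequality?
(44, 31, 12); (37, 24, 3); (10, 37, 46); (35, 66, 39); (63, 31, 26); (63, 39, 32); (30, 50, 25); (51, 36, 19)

(12,31,44): 12+31 ≤ 44 → not valid
(3,24,37): 3+24 ≤ 37 → not valid
(10,37,46): 10+37 > 46 → valid
(35,39,66): 35+39 > 66 → valid
(26,31,63): 26+31 ≤ 63 → not valid
(32,39,63): 32+39 > 63 → valid
(25,30,50): 25+30 > 50 → valid
(19,36,51): 19+36 > 51 → valid
5 of the 8 triples form a triangle.

5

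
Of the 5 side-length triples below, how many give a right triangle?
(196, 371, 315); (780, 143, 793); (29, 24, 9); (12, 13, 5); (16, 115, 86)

(196,371,315): 196²+315² = 137641 = 371² → right
(780,143,793): 143²+780² = 628849 = 793² → right
(29,24,9): 9²+24² = 657 < 841 = 29² → obtuse
(12,13,5): 5²+12² = 169 = 13² → right
(16,115,86): 16+86 ≤ 115, not a triangle
3 of the 5 are right.

3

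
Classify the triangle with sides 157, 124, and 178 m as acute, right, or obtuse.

Compare the square of the longest side to the sum of squares of the other two: 124² + 157² = 40025 > 31684 = 178².

acute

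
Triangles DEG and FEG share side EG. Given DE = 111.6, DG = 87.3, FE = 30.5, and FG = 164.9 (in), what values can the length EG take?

From triangle DEG: |111.6 − 87.3| < EG < 111.6 + 87.3, i.e. 24.3 < EG < 198.9.
From triangle FEG: 134.4 < EG < 195.4.
Both must hold, so EG lies in the intersection.

134.4 < EG < 195.4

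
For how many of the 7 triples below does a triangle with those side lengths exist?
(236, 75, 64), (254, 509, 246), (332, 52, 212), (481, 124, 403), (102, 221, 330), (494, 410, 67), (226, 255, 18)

1

(64,75,236): 64+75 ≤ 236 → not valid
(246,254,509): 246+254 ≤ 509 → not valid
(52,212,332): 52+212 ≤ 332 → not valid
(124,403,481): 124+403 > 481 → valid
(102,221,330): 102+221 ≤ 330 → not valid
(67,410,494): 67+410 ≤ 494 → not valid
(18,226,255): 18+226 ≤ 255 → not valid
1 of the 7 triples forms a triangle.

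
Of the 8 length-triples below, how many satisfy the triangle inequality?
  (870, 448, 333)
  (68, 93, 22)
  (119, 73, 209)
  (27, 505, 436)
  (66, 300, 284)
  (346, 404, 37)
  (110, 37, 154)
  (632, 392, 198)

1

(333,448,870): 333+448 ≤ 870 → not valid
(22,68,93): 22+68 ≤ 93 → not valid
(73,119,209): 73+119 ≤ 209 → not valid
(27,436,505): 27+436 ≤ 505 → not valid
(66,284,300): 66+284 > 300 → valid
(37,346,404): 37+346 ≤ 404 → not valid
(37,110,154): 37+110 ≤ 154 → not valid
(198,392,632): 198+392 ≤ 632 → not valid
1 of the 8 triples forms a triangle.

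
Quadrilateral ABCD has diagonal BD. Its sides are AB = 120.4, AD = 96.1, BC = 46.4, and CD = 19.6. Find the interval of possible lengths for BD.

26.8 < BD < 66.0

From triangle ABD: |120.4 − 96.1| < BD < 120.4 + 96.1, i.e. 24.3 < BD < 216.5.
From triangle CBD: 26.8 < BD < 66.0.
Both must hold, so BD lies in the intersection.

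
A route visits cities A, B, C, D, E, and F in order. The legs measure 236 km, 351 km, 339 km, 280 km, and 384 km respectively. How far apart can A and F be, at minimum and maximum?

0 ≤ AF ≤ 1590 km

The maximum is all hops collinear in one direction: 236 + 351 + 339 + 280 + 384 = 1590.
The longest hop is 384; the others sum to 1206. Since 384 ≤ 1206, the path can fold back on itself completely, so the minimum distance is 0.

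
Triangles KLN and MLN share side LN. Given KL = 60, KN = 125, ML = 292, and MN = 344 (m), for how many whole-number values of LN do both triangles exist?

119

From triangle KLN: 65 < LN < 185.
From triangle MLN: 52 < LN < 636.
Intersection: 65 < LN < 185, so integers 66 through 184: 119 values.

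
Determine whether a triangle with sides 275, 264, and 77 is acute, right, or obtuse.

Compare the square of the longest side to the sum of squares of the other two: 77² + 264² = 75625 = 275².

right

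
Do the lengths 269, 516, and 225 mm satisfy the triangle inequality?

The longest side is 516, but the other two sum to only 494.
494 < 516, so the triangle inequality fails.

No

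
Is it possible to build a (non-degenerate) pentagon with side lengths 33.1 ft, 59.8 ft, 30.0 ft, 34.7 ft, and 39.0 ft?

Yes

A pentagon exists iff every side is shorter than the sum of the others — equivalently, the longest side is less than the sum of the rest.
Longest side 59.8 < 136.8 (sum of the remaining 4), so yes.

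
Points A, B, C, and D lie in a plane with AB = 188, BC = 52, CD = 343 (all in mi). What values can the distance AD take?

103 ≤ AD ≤ 583 mi

The maximum is all hops collinear in one direction: 188 + 52 + 343 = 583.
The longest hop is 343; the others sum to 240. Folding the others back against it leaves at least 343 − 240 = 103.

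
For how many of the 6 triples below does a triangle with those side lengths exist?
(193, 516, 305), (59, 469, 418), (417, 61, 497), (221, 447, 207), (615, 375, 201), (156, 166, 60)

2

(193,305,516): 193+305 ≤ 516 → not valid
(59,418,469): 59+418 > 469 → valid
(61,417,497): 61+417 ≤ 497 → not valid
(207,221,447): 207+221 ≤ 447 → not valid
(201,375,615): 201+375 ≤ 615 → not valid
(60,156,166): 60+156 > 166 → valid
2 of the 6 triples form a triangle.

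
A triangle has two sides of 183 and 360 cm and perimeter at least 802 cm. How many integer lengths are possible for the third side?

284

Triangle inequality: 177 < x < 543. Perimeter ≥ 802 gives x ≥ 802 − 183 − 360 = 259.
So 259 ≤ x < 543; integers 259 through 542: 284 values.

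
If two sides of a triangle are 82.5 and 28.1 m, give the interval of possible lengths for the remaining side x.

54.4 < x < 110.6

By the triangle inequality, x must be less than 82.5 + 28.1 = 110.6 and greater than |82.5 − 28.1| = 54.4.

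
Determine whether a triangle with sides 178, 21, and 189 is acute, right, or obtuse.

obtuse

Compare the square of the longest side to the sum of squares of the other two: 21² + 178² = 32125 < 35721 = 189².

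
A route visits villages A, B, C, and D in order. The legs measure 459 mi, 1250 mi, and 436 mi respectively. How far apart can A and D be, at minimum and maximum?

The maximum is all hops collinear in one direction: 459 + 1250 + 436 = 2145.
The longest hop is 1250; the others sum to 895. Folding the others back against it leaves at least 1250 − 895 = 355.

355 ≤ AD ≤ 2145 mi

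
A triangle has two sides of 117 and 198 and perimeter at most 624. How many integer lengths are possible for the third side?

228

Triangle inequality: 81 < x < 315. Perimeter ≤ 624 gives x ≤ 624 − 117 − 198 = 309.
So 81 < x ≤ 309; integers 82 through 309: 228 values.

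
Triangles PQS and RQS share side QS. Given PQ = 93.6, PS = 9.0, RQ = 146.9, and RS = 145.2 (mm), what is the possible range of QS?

84.6 < QS < 102.6

From triangle PQS: |93.6 − 9.0| < QS < 93.6 + 9.0, i.e. 84.6 < QS < 102.6.
From triangle RQS: 1.7 < QS < 292.1.
Both must hold, so QS lies in the intersection.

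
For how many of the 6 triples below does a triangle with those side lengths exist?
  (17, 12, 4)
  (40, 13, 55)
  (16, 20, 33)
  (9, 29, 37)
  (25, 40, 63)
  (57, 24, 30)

(4,12,17): 4+12 ≤ 17 → not valid
(13,40,55): 13+40 ≤ 55 → not valid
(16,20,33): 16+20 > 33 → valid
(9,29,37): 9+29 > 37 → valid
(25,40,63): 25+40 > 63 → valid
(24,30,57): 24+30 ≤ 57 → not valid
3 of the 6 triples form a triangle.

3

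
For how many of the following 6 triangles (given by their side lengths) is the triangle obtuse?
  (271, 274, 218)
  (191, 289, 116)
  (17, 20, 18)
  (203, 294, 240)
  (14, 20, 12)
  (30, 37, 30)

(271,274,218): 218²+271² = 120965 > 75076 = 274² → acute
(191,289,116): 116²+191² = 49937 < 83521 = 289² → obtuse
(17,20,18): 17²+18² = 613 > 400 = 20² → acute
(203,294,240): 203²+240² = 98809 > 86436 = 294² → acute
(14,20,12): 12²+14² = 340 < 400 = 20² → obtuse
(30,37,30): 30²+30² = 1800 > 1369 = 37² → acute
2 of the 6 are obtuse.

2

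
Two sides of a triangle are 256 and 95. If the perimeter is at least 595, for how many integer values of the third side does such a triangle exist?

107

Triangle inequality: 161 < x < 351. Perimeter ≥ 595 gives x ≥ 595 − 256 − 95 = 244.
So 244 ≤ x < 351; integers 244 through 350: 107 values.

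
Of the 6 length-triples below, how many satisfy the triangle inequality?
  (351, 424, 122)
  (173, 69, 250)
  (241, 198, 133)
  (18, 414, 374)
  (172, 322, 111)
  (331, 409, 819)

2

(122,351,424): 122+351 > 424 → valid
(69,173,250): 69+173 ≤ 250 → not valid
(133,198,241): 133+198 > 241 → valid
(18,374,414): 18+374 ≤ 414 → not valid
(111,172,322): 111+172 ≤ 322 → not valid
(331,409,819): 331+409 ≤ 819 → not valid
2 of the 6 triples form a triangle.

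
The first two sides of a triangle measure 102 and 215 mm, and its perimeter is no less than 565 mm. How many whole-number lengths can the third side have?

69

Triangle inequality: 113 < x < 317. Perimeter ≥ 565 gives x ≥ 565 − 102 − 215 = 248.
So 248 ≤ x < 317; integers 248 through 316: 69 values.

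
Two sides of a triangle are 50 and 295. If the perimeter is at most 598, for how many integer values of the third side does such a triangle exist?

8

Triangle inequality: 245 < x < 345. Perimeter ≤ 598 gives x ≤ 598 − 50 − 295 = 253.
So 245 < x ≤ 253; integers 246 through 253: 8 values.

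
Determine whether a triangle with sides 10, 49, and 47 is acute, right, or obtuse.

obtuse

Compare the square of the longest side to the sum of squares of the other two: 10² + 47² = 2309 < 2401 = 49².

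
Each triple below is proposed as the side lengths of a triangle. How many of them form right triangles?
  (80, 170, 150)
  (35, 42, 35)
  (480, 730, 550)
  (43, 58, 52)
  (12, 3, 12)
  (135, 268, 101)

(80,170,150): 80²+150² = 28900 = 170² → right
(35,42,35): 35²+35² = 2450 > 1764 = 42² → acute
(480,730,550): 480²+550² = 532900 = 730² → right
(43,58,52): 43²+52² = 4553 > 3364 = 58² → acute
(12,3,12): 3²+12² = 153 > 144 = 12² → acute
(135,268,101): 101+135 ≤ 268, not a triangle
2 of the 6 are right.

2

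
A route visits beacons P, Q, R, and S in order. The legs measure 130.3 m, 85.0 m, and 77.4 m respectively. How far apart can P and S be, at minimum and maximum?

The maximum is all hops collinear in one direction: 130.3 + 85.0 + 77.4 = 292.7.
The longest hop is 130.3; the others sum to 162.4. Since 130.3 ≤ 162.4, the path can fold back on itself completely, so the minimum distance is 0.

0 ≤ PS ≤ 292.7 m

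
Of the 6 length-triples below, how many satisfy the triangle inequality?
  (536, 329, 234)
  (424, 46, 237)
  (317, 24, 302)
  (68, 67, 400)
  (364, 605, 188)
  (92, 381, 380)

(234,329,536): 234+329 > 536 → valid
(46,237,424): 46+237 ≤ 424 → not valid
(24,302,317): 24+302 > 317 → valid
(67,68,400): 67+68 ≤ 400 → not valid
(188,364,605): 188+364 ≤ 605 → not valid
(92,380,381): 92+380 > 381 → valid
3 of the 6 triples form a triangle.

3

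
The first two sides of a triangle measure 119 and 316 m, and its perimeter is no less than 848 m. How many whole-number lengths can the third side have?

22

Triangle inequality: 197 < x < 435. Perimeter ≥ 848 gives x ≥ 848 − 119 − 316 = 413.
So 413 ≤ x < 435; integers 413 through 434: 22 values.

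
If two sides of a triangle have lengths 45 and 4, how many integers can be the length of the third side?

The third side lies in the open interval (41, 49).
Integers from 42 to 48 inclusive: 48 − 42 + 1 = 7.

7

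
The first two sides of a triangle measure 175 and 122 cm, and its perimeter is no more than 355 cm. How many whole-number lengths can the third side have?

Triangle inequality: 53 < x < 297. Perimeter ≤ 355 gives x ≤ 355 − 175 − 122 = 58.
So 53 < x ≤ 58; integers 54 through 58: 5 values.

5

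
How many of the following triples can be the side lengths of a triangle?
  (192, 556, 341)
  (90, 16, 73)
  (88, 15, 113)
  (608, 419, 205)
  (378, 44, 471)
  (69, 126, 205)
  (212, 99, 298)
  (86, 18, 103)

3

(192,341,556): 192+341 ≤ 556 → not valid
(16,73,90): 16+73 ≤ 90 → not valid
(15,88,113): 15+88 ≤ 113 → not valid
(205,419,608): 205+419 > 608 → valid
(44,378,471): 44+378 ≤ 471 → not valid
(69,126,205): 69+126 ≤ 205 → not valid
(99,212,298): 99+212 > 298 → valid
(18,86,103): 18+86 > 103 → valid
3 of the 8 triples form a triangle.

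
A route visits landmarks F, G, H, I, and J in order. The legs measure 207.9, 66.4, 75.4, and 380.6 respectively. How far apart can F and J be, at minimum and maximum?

The maximum is all hops collinear in one direction: 207.9 + 66.4 + 75.4 + 380.6 = 730.3.
The longest hop is 380.6; the others sum to 349.7. Folding the others back against it leaves at least 380.6 − 349.7 = 30.9.

30.9 ≤ FJ ≤ 730.3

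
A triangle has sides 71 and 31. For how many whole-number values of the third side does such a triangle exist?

61

The third side lies in the open interval (40, 102).
Integers from 41 to 101 inclusive: 101 − 41 + 1 = 61.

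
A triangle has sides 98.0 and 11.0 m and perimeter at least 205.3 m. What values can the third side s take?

Triangle inequality alone gives 87.0 < s < 109.0.
The perimeter condition gives s ≥ 205.3 − 98.0 − 11.0 = 96.3.
Intersecting the two: 96.3 ≤ s < 109.0.

96.3 ≤ s < 109.0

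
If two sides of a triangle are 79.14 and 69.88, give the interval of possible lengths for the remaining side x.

By the triangle inequality, x must be less than 79.14 + 69.88 = 149.02 and greater than |79.14 − 69.88| = 9.26.

9.26 < x < 149.02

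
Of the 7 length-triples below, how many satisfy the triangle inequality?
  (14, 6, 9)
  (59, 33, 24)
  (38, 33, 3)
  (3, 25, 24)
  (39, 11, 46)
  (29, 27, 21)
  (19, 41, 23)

(6,9,14): 6+9 > 14 → valid
(24,33,59): 24+33 ≤ 59 → not valid
(3,33,38): 3+33 ≤ 38 → not valid
(3,24,25): 3+24 > 25 → valid
(11,39,46): 11+39 > 46 → valid
(21,27,29): 21+27 > 29 → valid
(19,23,41): 19+23 > 41 → valid
5 of the 7 triples form a triangle.

5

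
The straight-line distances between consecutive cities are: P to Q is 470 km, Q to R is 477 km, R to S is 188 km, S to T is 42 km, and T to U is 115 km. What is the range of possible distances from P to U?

The maximum is all hops collinear in one direction: 470 + 477 + 188 + 42 + 115 = 1292.
The longest hop is 477; the others sum to 815. Since 477 ≤ 815, the path can fold back on itself completely, so the minimum distance is 0.

0 ≤ PU ≤ 1292 km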